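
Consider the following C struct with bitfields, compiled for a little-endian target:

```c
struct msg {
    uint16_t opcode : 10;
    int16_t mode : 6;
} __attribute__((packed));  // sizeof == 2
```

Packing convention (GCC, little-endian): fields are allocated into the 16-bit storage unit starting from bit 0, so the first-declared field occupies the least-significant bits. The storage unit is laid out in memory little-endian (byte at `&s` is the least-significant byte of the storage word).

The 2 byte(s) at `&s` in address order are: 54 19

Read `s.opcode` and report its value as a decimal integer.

[0]=0x54 [1]=0x19 (little-endian) → word 0x1954
opcode:10 @ bit 0 → (0x1954>>0)&0x3ff = 0x154  ←
mode:6 @ bit 10 → (0x1954>>10)&0x3f = 0x6

340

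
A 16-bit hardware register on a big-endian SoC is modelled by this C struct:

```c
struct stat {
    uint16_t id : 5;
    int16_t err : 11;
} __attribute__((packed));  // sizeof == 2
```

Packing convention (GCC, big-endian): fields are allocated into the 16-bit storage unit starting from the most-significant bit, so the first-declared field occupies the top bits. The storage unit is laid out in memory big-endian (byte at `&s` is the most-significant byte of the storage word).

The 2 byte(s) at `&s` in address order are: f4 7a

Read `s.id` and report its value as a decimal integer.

30

[0]=0xf4 [1]=0x7a (big-endian) → word 0xf47a
id [11+:5] = (word>>11) & 0x1f = 30  ←
err [0+:11] = (word>>0) & 0x7ff = 1146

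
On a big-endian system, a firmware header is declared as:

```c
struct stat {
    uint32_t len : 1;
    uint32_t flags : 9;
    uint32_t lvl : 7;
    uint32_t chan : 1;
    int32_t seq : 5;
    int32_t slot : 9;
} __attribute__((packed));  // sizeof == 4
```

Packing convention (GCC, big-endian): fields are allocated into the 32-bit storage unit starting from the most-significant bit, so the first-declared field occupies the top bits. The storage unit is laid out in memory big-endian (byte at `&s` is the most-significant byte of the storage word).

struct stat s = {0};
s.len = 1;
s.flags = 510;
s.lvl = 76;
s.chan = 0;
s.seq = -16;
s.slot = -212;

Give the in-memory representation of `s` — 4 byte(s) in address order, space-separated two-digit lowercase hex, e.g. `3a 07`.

ff a6 21 2c

[31+:1] len=1 & 0x1 = 0x1; word=0x80000000
[22+:9] flags=510 & 0x1ff = 0x1fe; word=0xff800000
[15+:7] lvl=76 & 0x7f = 0x4c; word=0xffa60000
[14+:1] chan=0 & 0x1 = 0x0; word=0xffa60000
[9+:5] seq=-16 & 0x1f = 0x10; word=0xffa62000
[0+:9] slot=-212 & 0x1ff = 0x12c; word=0xffa6212c
word = 0xffa6212c → big-endian bytes:
  [0]=0xff  [1]=0xa6  [2]=0x21  [3]=0x2c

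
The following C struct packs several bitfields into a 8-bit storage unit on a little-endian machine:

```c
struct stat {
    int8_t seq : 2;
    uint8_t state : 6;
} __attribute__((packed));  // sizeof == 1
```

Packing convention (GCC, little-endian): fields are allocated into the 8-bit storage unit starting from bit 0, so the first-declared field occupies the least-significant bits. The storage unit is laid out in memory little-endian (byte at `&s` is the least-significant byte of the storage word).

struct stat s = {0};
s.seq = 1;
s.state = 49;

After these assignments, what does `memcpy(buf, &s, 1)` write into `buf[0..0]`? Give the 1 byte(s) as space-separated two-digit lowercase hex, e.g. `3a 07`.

c5

[0+:2] seq=1 & 0x3 = 0x1; word=0x01
[2+:6] state=49 & 0x3f = 0x31; word=0xc5
word = 0xc5 → little-endian bytes:
  [0]=0xc5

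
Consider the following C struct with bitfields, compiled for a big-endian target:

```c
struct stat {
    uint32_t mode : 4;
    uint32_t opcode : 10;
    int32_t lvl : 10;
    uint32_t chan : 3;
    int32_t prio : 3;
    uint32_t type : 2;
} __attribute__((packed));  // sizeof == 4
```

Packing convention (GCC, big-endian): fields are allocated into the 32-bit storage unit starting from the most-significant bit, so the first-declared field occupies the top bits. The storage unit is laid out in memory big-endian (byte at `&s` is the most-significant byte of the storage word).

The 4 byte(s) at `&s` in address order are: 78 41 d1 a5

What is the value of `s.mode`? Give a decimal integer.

[0]=0x78 [1]=0x41 [2]=0xd1 [3]=0xa5 (big-endian) → word 0x7841d1a5
mode [28+:4] = (word>>28) & 0xf = 7  ←
opcode [18+:10] = (word>>18) & 0x3ff = 528
lvl [8+:10] = (word>>8) & 0x3ff = 465
chan [5+:3] = (word>>5) & 0x7 = 5
prio [2+:3] = (word>>2) & 0x7 = 1
type [0+:2] = (word>>0) & 0x3 = 1

7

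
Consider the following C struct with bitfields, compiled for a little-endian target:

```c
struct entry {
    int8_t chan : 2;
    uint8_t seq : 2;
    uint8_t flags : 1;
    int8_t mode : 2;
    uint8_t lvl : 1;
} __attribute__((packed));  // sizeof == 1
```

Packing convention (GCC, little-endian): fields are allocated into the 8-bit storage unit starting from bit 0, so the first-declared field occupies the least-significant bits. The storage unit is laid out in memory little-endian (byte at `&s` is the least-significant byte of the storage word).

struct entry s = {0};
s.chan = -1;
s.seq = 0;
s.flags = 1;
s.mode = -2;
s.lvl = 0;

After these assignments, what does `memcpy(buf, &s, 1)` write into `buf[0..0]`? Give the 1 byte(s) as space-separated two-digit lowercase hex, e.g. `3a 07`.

chan:2 = -1 → 0x3 << 0 → word 0x03
seq:2 = 0 → 0x0 << 2 → word 0x03
flags:1 = 1 → 0x1 << 4 → word 0x13
mode:2 = -2 → 0x2 << 5 → word 0x53
lvl:1 = 0 → 0x0 << 7 → word 0x53
word = 0x53 → little-endian bytes:
  [0]=0x53

53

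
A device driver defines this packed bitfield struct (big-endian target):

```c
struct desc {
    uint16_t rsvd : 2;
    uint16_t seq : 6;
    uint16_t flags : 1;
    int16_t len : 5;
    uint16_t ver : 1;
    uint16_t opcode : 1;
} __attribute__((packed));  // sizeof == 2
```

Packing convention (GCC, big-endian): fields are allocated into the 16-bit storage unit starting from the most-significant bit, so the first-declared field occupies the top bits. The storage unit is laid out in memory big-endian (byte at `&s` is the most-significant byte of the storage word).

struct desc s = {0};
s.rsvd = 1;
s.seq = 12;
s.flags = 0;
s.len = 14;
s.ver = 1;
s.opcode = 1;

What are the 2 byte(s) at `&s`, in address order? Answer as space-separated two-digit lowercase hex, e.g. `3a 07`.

rsvd:2 = 1 → 0x1 << 14 → word 0x4000
seq:6 = 12 → 0xc << 8 → word 0x4c00
flags:1 = 0 → 0x0 << 7 → word 0x4c00
len:5 = 14 → 0xe << 2 → word 0x4c38
ver:1 = 1 → 0x1 << 1 → word 0x4c3a
opcode:1 = 1 → 0x1 << 0 → word 0x4c3b
word = 0x4c3b → big-endian bytes:
  [0]=0x4c  [1]=0x3b

4c 3b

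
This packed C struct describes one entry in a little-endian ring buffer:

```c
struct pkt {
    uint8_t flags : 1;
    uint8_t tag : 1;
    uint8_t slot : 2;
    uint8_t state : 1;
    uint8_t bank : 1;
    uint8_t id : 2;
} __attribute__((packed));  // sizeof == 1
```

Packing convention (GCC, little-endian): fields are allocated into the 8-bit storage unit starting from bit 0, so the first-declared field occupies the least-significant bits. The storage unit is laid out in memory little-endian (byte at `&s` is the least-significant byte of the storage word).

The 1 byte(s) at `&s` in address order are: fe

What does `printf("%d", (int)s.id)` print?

3

[0]=0xfe (little-endian) → word 0xfe
flags:1 @ bit 0 → (0xfe>>0)&0x1 = 0x0
tag:1 @ bit 1 → (0xfe>>1)&0x1 = 0x1
slot:2 @ bit 2 → (0xfe>>2)&0x3 = 0x3
state:1 @ bit 4 → (0xfe>>4)&0x1 = 0x1
bank:1 @ bit 5 → (0xfe>>5)&0x1 = 0x1
id:2 @ bit 6 → (0xfe>>6)&0x3 = 0x3  ←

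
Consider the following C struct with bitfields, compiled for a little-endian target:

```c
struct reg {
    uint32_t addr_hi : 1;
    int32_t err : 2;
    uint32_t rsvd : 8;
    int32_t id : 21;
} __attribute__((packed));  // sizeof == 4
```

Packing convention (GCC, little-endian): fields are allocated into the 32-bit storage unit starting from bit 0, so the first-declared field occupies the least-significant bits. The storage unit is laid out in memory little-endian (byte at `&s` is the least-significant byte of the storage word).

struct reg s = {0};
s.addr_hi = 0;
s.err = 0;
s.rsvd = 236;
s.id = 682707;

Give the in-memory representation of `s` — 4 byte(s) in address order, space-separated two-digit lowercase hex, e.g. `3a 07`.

60 9f 56 53

[0+:1] addr_hi=0 & 0x1 = 0x0; word=0x00000000
[1+:2] err=0 & 0x3 = 0x0; word=0x00000000
[3+:8] rsvd=236 & 0xff = 0xec; word=0x00000760
[11+:21] id=682707 & 0x1fffff = 0xa6ad3; word=0x53569f60
word = 0x53569f60 → little-endian bytes:
  [0]=0x60  [1]=0x9f  [2]=0x56  [3]=0x53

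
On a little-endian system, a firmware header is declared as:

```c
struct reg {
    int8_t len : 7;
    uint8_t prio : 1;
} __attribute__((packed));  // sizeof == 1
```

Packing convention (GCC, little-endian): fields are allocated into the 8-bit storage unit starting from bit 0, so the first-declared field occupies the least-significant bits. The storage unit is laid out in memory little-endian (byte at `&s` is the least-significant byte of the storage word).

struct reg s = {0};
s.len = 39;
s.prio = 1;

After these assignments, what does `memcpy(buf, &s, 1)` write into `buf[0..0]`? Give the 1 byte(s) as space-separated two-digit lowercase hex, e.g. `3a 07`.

a7

[0+:7] len=39 & 0x7f = 0x27; word=0x27
[7+:1] prio=1 & 0x1 = 0x1; word=0xa7
word = 0xa7 → little-endian bytes:
  [0]=0xa7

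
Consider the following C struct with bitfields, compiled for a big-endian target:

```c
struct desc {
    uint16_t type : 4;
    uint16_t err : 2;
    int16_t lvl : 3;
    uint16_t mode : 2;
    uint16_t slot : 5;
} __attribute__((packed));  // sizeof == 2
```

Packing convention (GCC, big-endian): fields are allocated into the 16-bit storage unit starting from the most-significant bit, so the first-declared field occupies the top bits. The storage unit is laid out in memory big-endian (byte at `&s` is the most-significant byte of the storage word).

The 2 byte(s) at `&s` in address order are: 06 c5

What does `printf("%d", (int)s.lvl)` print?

[0]=0x06 [1]=0xc5 (big-endian) → word 0x06c5
type:4 @ bit 12 → (0x06c5>>12)&0xf = 0x0
err:2 @ bit 10 → (0x06c5>>10)&0x3 = 0x1
lvl:3 @ bit 7 → (0x06c5>>7)&0x7 = 0x5  ←
mode:2 @ bit 5 → (0x06c5>>5)&0x3 = 0x2
slot:5 @ bit 0 → (0x06c5>>0)&0x1f = 0x5
lvl signed 3b, MSB=1: 5 - 8 = -3

-3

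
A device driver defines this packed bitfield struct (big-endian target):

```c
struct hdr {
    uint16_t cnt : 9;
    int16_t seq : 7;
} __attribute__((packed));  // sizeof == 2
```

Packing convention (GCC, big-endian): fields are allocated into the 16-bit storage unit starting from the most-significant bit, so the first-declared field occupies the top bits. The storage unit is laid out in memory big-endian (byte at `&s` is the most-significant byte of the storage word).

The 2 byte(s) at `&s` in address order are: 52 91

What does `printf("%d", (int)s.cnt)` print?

165

[0]=0x52 [1]=0x91 (big-endian) → word 0x5291
cnt:9 @ bit 7 → (0x5291>>7)&0x1ff = 0xa5  ←
seq:7 @ bit 0 → (0x5291>>0)&0x7f = 0x11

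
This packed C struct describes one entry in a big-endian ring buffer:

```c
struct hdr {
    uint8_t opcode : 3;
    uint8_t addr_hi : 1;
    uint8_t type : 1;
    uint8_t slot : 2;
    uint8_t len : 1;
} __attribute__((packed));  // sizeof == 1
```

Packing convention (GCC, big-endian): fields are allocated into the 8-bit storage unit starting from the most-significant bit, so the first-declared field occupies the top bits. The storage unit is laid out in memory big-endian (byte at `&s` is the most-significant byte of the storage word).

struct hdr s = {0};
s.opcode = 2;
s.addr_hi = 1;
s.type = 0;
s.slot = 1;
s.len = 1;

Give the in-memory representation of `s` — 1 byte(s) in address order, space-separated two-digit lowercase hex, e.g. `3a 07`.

53

opcode (3b) val=2 bits=0x2 at bit 5: 0x40
addr_hi (1b) val=1 bits=0x1 at bit 4: 0x50
type (1b) val=0 bits=0x0 at bit 3: 0x50
slot (2b) val=1 bits=0x1 at bit 1: 0x52
len (1b) val=1 bits=0x1 at bit 0: 0x53
word = 0x53 → big-endian bytes:
  [0]=0x53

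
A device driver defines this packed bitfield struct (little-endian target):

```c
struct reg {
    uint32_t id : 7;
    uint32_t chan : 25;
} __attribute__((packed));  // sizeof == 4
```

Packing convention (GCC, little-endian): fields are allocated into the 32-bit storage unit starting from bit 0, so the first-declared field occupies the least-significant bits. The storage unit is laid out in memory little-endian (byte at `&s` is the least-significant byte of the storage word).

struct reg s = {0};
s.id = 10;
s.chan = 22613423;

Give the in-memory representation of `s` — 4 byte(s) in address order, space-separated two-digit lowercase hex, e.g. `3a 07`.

id (7b) val=10 bits=0xa at bit 0: 0x0000000a
chan (25b) val=22613423 bits=0x1590daf at bit 7: 0xac86d78a
word = 0xac86d78a → little-endian bytes:
  [0]=0x8a  [1]=0xd7  [2]=0x86  [3]=0xac

8a d7 86 ac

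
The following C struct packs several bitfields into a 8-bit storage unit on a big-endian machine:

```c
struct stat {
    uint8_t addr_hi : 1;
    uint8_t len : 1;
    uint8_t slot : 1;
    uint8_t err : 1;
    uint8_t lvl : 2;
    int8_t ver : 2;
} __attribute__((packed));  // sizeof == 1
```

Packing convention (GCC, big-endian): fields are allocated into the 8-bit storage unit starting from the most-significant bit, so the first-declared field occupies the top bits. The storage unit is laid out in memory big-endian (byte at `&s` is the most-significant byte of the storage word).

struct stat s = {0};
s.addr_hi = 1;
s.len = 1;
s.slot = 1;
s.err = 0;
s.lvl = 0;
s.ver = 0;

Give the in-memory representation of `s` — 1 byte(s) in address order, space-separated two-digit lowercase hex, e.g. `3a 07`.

e0

addr_hi:1 = 1 → 0x1 << 7 → word 0x80
len:1 = 1 → 0x1 << 6 → word 0xc0
slot:1 = 1 → 0x1 << 5 → word 0xe0
err:1 = 0 → 0x0 << 4 → word 0xe0
lvl:2 = 0 → 0x0 << 2 → word 0xe0
ver:2 = 0 → 0x0 << 0 → word 0xe0
word = 0xe0 → big-endian bytes:
  [0]=0xe0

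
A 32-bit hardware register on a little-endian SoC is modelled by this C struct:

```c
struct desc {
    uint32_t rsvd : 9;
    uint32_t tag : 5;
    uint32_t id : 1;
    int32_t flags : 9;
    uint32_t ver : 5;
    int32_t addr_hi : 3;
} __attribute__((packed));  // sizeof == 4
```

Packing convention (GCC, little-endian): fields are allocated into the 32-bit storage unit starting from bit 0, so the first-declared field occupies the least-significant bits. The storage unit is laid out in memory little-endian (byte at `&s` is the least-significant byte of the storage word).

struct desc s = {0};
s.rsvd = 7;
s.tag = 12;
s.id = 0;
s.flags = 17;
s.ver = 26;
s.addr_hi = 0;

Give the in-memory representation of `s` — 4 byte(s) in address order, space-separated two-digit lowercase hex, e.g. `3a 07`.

[0+:9] rsvd=7 & 0x1ff = 0x7; word=0x00000007
[9+:5] tag=12 & 0x1f = 0xc; word=0x00001807
[14+:1] id=0 & 0x1 = 0x0; word=0x00001807
[15+:9] flags=17 & 0x1ff = 0x11; word=0x00089807
[24+:5] ver=26 & 0x1f = 0x1a; word=0x1a089807
[29+:3] addr_hi=0 & 0x7 = 0x0; word=0x1a089807
word = 0x1a089807 → little-endian bytes:
  [0]=0x07  [1]=0x98  [2]=0x08  [3]=0x1a

07 98 08 1a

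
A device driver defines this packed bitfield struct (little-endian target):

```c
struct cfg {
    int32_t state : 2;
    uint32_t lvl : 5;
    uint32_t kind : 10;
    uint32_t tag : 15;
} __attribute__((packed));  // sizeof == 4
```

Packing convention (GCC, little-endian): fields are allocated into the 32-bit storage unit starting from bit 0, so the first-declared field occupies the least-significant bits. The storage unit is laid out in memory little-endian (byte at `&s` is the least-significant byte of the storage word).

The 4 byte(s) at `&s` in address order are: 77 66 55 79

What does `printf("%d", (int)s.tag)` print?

[0]=0x77 [1]=0x66 [2]=0x55 [3]=0x79 (little-endian) → word 0x79556677
state [0+:2] = (word>>0) & 0x3 = 3
lvl [2+:5] = (word>>2) & 0x1f = 29
kind [7+:10] = (word>>7) & 0x3ff = 716
tag [17+:15] = (word>>17) & 0x7fff = 15530  ←

15530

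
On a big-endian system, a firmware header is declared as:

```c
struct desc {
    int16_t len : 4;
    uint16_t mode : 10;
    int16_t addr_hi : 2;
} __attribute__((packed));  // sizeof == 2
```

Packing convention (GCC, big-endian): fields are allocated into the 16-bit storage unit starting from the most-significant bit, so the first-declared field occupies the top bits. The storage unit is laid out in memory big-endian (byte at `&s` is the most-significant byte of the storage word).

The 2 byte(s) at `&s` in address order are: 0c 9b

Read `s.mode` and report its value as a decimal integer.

806

[0]=0x0c [1]=0x9b (big-endian) → word 0x0c9b
len [12+:4] = (word>>12) & 0xf = 0
mode [2+:10] = (word>>2) & 0x3ff = 806  ←
addr_hi [0+:2] = (word>>0) & 0x3 = 3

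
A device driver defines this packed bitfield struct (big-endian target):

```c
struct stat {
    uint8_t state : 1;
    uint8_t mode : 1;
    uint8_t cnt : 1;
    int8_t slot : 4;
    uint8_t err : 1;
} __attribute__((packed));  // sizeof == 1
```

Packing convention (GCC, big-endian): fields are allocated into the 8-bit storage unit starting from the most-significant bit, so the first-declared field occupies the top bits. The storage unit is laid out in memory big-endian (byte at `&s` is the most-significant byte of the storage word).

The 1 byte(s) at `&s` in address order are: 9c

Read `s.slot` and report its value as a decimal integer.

-2

[0]=0x9c (big-endian) → word 0x9c
state [7+:1] = (word>>7) & 0x1 = 1
mode [6+:1] = (word>>6) & 0x1 = 0
cnt [5+:1] = (word>>5) & 0x1 = 0
slot [1+:4] = (word>>1) & 0xf = 14  ←
err [0+:1] = (word>>0) & 0x1 = 0
slot signed 4b, MSB=1: 14 - 16 = -2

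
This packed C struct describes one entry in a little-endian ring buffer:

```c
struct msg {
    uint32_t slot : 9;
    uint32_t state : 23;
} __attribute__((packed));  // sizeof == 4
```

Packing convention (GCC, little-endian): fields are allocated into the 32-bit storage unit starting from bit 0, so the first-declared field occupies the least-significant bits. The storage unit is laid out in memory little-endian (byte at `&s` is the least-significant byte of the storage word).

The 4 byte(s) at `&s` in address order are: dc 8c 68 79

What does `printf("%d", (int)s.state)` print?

[0]=0xdc [1]=0x8c [2]=0x68 [3]=0x79 (little-endian) → word 0x79688cdc
slot [0+:9] = (word>>0) & 0x1ff = 220
state [9+:23] = (word>>9) & 0x7fffff = 3978310  ←

3978310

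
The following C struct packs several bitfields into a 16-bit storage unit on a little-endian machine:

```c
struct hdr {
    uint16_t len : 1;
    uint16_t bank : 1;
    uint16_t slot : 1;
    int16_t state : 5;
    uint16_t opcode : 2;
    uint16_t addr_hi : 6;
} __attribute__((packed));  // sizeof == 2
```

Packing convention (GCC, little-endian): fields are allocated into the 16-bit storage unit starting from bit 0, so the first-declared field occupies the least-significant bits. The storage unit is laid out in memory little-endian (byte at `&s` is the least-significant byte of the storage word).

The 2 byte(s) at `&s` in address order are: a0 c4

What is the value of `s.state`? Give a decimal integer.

[0]=0xa0 [1]=0xc4 (little-endian) → word 0xc4a0
len:1 @ bit 0 → (0xc4a0>>0)&0x1 = 0x0
bank:1 @ bit 1 → (0xc4a0>>1)&0x1 = 0x0
slot:1 @ bit 2 → (0xc4a0>>2)&0x1 = 0x0
state:5 @ bit 3 → (0xc4a0>>3)&0x1f = 0x14  ←
opcode:2 @ bit 8 → (0xc4a0>>8)&0x3 = 0x0
addr_hi:6 @ bit 10 → (0xc4a0>>10)&0x3f = 0x31
state signed 5b, MSB=1: 20 - 32 = -12

-12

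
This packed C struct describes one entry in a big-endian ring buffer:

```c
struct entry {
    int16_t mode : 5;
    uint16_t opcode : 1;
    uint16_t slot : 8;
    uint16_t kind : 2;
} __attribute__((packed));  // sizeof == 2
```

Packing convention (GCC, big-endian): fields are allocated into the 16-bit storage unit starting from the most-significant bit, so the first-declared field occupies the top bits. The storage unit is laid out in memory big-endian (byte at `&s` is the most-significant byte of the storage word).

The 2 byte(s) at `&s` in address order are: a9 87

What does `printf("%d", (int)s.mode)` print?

-11

[0]=0xa9 [1]=0x87 (big-endian) → word 0xa987
mode [11+:5] = (word>>11) & 0x1f = 21  ←
opcode [10+:1] = (word>>10) & 0x1 = 0
slot [2+:8] = (word>>2) & 0xff = 97
kind [0+:2] = (word>>0) & 0x3 = 3
mode signed 5b, MSB=1: 21 - 32 = -11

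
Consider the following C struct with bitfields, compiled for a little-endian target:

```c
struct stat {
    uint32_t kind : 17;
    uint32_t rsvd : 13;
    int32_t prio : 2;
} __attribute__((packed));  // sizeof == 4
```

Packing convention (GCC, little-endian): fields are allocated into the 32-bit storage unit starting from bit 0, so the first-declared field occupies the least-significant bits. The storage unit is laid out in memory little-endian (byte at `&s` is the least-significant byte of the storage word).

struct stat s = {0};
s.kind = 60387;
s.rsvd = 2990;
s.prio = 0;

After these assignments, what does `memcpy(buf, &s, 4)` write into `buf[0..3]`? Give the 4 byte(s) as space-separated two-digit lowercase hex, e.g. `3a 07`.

kind (17b) val=60387 bits=0xebe3 at bit 0: 0x0000ebe3
rsvd (13b) val=2990 bits=0xbae at bit 17: 0x175cebe3
prio (2b) val=0 bits=0x0 at bit 30: 0x175cebe3
word = 0x175cebe3 → little-endian bytes:
  [0]=0xe3  [1]=0xeb  [2]=0x5c  [3]=0x17

e3 eb 5c 17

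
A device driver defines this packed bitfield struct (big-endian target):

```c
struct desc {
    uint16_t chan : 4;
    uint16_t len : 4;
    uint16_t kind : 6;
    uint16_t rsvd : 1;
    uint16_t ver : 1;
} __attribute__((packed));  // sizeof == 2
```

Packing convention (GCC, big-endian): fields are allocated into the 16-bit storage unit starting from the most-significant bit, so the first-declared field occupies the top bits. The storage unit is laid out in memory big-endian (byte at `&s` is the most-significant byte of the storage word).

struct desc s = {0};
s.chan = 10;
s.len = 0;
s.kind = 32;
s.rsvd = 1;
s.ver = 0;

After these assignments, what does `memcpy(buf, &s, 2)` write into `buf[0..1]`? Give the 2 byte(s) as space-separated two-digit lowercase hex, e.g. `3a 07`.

chan (4b) val=10 bits=0xa at bit 12: 0xa000
len (4b) val=0 bits=0x0 at bit 8: 0xa000
kind (6b) val=32 bits=0x20 at bit 2: 0xa080
rsvd (1b) val=1 bits=0x1 at bit 1: 0xa082
ver (1b) val=0 bits=0x0 at bit 0: 0xa082
word = 0xa082 → big-endian bytes:
  [0]=0xa0  [1]=0x82

a0 82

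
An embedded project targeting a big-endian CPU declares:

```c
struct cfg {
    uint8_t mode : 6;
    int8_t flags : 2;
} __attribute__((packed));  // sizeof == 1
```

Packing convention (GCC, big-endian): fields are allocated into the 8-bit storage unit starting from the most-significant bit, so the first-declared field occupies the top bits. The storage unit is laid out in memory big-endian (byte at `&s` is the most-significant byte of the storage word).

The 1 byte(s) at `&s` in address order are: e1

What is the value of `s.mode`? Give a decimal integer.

[0]=0xe1 (big-endian) → word 0xe1
mode:6 @ bit 2 → (0xe1>>2)&0x3f = 0x38  ←
flags:2 @ bit 0 → (0xe1>>0)&0x3 = 0x1

56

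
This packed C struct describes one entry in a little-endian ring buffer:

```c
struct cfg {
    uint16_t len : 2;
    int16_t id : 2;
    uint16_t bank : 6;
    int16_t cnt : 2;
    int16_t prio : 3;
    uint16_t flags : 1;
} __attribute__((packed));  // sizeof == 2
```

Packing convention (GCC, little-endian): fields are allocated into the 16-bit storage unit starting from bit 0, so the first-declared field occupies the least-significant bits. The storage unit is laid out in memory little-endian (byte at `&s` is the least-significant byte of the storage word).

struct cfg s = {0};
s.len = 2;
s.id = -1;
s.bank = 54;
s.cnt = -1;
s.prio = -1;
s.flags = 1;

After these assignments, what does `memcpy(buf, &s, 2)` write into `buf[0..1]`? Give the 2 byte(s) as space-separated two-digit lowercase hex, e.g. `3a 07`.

len:2 = 2 → 0x2 << 0 → word 0x0002
id:2 = -1 → 0x3 << 2 → word 0x000e
bank:6 = 54 → 0x36 << 4 → word 0x036e
cnt:2 = -1 → 0x3 << 10 → word 0x0f6e
prio:3 = -1 → 0x7 << 12 → word 0x7f6e
flags:1 = 1 → 0x1 << 15 → word 0xff6e
word = 0xff6e → little-endian bytes:
  [0]=0x6e  [1]=0xff

6e ff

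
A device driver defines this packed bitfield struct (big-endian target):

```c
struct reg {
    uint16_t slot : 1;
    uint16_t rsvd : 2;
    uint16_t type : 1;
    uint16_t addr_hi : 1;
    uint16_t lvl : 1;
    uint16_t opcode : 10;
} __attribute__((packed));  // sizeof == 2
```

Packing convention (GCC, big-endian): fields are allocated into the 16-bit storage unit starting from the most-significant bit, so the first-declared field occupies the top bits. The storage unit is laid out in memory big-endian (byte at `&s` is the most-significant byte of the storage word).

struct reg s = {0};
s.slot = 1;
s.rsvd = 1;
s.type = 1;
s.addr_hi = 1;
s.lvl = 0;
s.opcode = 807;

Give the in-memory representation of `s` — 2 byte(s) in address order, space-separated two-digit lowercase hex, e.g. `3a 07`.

[15+:1] slot=1 & 0x1 = 0x1; word=0x8000
[13+:2] rsvd=1 & 0x3 = 0x1; word=0xa000
[12+:1] type=1 & 0x1 = 0x1; word=0xb000
[11+:1] addr_hi=1 & 0x1 = 0x1; word=0xb800
[10+:1] lvl=0 & 0x1 = 0x0; word=0xb800
[0+:10] opcode=807 & 0x3ff = 0x327; word=0xbb27
word = 0xbb27 → big-endian bytes:
  [0]=0xbb  [1]=0x27

bb 27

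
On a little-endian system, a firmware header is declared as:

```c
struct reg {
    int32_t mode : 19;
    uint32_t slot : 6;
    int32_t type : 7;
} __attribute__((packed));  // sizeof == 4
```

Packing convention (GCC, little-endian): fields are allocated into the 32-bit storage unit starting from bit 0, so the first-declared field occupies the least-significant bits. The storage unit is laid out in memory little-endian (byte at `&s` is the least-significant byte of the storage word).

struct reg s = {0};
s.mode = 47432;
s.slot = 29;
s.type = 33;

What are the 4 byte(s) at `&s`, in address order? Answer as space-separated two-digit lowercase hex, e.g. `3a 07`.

48 b9 e8 42

mode:19 = 47432 → 0xb948 << 0 → word 0x0000b948
slot:6 = 29 → 0x1d << 19 → word 0x00e8b948
type:7 = 33 → 0x21 << 25 → word 0x42e8b948
word = 0x42e8b948 → little-endian bytes:
  [0]=0x48  [1]=0xb9  [2]=0xe8  [3]=0x42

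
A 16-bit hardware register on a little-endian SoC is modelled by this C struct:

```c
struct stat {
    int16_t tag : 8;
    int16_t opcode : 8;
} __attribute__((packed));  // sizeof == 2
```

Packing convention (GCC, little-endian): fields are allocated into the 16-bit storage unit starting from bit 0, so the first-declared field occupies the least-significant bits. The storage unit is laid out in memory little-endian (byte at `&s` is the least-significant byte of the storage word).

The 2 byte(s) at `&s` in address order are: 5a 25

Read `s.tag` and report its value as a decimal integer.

[0]=0x5a [1]=0x25 (little-endian) → word 0x255a
tag:8 @ bit 0 → (0x255a>>0)&0xff = 0x5a  ←
opcode:8 @ bit 8 → (0x255a>>8)&0xff = 0x25
tag signed 8b, MSB=0: value = 90

90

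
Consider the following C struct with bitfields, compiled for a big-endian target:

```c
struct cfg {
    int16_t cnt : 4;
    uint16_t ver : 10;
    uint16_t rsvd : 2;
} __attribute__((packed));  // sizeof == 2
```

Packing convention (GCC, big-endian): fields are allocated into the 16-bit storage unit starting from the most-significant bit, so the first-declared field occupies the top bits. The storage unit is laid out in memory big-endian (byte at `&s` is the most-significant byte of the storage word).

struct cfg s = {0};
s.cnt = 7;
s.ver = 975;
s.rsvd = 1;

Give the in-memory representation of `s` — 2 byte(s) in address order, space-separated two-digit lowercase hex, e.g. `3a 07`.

7f 3d

cnt (4b) val=7 bits=0x7 at bit 12: 0x7000
ver (10b) val=975 bits=0x3cf at bit 2: 0x7f3c
rsvd (2b) val=1 bits=0x1 at bit 0: 0x7f3d
word = 0x7f3d → big-endian bytes:
  [0]=0x7f  [1]=0x3d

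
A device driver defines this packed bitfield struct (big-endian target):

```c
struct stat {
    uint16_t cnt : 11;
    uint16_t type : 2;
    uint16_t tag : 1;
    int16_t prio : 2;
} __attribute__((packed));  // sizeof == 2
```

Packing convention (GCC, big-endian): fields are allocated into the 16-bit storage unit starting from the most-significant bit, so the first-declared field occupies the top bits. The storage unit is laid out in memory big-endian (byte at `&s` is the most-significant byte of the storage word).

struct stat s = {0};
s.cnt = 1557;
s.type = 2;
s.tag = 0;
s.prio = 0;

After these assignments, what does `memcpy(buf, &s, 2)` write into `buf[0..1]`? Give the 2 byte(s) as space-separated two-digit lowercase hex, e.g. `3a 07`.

cnt (11b) val=1557 bits=0x615 at bit 5: 0xc2a0
type (2b) val=2 bits=0x2 at bit 3: 0xc2b0
tag (1b) val=0 bits=0x0 at bit 2: 0xc2b0
prio (2b) val=0 bits=0x0 at bit 0: 0xc2b0
word = 0xc2b0 → big-endian bytes:
  [0]=0xc2  [1]=0xb0

c2 b0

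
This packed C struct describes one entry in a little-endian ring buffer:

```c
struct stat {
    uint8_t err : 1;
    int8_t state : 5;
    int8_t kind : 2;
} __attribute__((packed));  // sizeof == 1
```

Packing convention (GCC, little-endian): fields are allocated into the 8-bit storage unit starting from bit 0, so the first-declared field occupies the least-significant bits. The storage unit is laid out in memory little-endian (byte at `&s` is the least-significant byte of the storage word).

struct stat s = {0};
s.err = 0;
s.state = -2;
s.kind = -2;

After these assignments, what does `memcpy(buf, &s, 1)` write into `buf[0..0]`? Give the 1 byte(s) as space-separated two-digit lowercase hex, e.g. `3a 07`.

err (1b) val=0 bits=0x0 at bit 0: 0x00
state (5b) val=-2 bits=0x1e at bit 1: 0x3c
kind (2b) val=-2 bits=0x2 at bit 6: 0xbc
word = 0xbc → little-endian bytes:
  [0]=0xbc

bc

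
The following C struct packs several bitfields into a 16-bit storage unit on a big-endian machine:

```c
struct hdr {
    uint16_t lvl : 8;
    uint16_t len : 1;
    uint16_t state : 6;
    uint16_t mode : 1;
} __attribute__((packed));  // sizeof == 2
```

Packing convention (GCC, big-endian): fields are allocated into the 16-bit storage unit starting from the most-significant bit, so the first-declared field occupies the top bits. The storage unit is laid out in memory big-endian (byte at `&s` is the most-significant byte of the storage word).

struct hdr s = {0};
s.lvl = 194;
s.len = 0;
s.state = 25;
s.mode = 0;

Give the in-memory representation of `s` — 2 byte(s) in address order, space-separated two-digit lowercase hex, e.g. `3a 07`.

c2 32

lvl:8 = 194 → 0xc2 << 8 → word 0xc200
len:1 = 0 → 0x0 << 7 → word 0xc200
state:6 = 25 → 0x19 << 1 → word 0xc232
mode:1 = 0 → 0x0 << 0 → word 0xc232
word = 0xc232 → big-endian bytes:
  [0]=0xc2  [1]=0x32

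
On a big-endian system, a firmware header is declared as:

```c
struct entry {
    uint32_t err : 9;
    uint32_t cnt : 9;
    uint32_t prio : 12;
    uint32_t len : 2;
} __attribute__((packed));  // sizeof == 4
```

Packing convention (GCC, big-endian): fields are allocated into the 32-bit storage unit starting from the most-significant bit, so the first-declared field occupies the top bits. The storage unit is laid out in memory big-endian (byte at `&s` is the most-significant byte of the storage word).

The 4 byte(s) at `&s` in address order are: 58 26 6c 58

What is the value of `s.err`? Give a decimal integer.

[0]=0x58 [1]=0x26 [2]=0x6c [3]=0x58 (big-endian) → word 0x58266c58
err:9 @ bit 23 → (0x58266c58>>23)&0x1ff = 0xb0  ←
cnt:9 @ bit 14 → (0x58266c58>>14)&0x1ff = 0x99
prio:12 @ bit 2 → (0x58266c58>>2)&0xfff = 0xb16
len:2 @ bit 0 → (0x58266c58>>0)&0x3 = 0x0

176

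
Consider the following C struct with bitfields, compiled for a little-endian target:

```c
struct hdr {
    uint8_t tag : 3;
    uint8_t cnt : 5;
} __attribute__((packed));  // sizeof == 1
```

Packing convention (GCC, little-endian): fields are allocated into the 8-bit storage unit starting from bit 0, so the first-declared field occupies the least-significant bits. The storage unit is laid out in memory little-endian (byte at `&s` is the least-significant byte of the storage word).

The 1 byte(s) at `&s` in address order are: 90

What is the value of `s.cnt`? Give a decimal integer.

[0]=0x90 (little-endian) → word 0x90
tag:3 @ bit 0 → (0x90>>0)&0x7 = 0x0
cnt:5 @ bit 3 → (0x90>>3)&0x1f = 0x12  ←

18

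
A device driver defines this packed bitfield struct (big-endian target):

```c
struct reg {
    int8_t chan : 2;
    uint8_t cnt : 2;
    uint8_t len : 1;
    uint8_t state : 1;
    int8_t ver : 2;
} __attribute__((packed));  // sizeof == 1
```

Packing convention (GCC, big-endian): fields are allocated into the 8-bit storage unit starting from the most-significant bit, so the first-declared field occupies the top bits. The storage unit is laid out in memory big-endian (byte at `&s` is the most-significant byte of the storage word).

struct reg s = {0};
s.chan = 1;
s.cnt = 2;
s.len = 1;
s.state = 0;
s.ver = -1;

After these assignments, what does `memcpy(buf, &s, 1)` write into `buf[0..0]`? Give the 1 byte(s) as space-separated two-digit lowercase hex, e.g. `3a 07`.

6b

chan:2 = 1 → 0x1 << 6 → word 0x40
cnt:2 = 2 → 0x2 << 4 → word 0x60
len:1 = 1 → 0x1 << 3 → word 0x68
state:1 = 0 → 0x0 << 2 → word 0x68
ver:2 = -1 → 0x3 << 0 → word 0x6b
word = 0x6b → big-endian bytes:
  [0]=0x6b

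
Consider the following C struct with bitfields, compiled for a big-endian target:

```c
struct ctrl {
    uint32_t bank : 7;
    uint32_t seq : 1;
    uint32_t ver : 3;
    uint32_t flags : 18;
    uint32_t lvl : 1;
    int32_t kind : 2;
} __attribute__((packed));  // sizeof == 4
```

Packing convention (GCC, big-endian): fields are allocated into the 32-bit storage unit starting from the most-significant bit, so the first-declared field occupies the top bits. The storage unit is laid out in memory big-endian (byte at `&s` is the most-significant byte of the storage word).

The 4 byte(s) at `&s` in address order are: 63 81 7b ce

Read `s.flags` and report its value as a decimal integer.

[0]=0x63 [1]=0x81 [2]=0x7b [3]=0xce (big-endian) → word 0x63817bce
bank:7 @ bit 25 → (0x63817bce>>25)&0x7f = 0x31
seq:1 @ bit 24 → (0x63817bce>>24)&0x1 = 0x1
ver:3 @ bit 21 → (0x63817bce>>21)&0x7 = 0x4
flags:18 @ bit 3 → (0x63817bce>>3)&0x3ffff = 0x2f79  ←
lvl:1 @ bit 2 → (0x63817bce>>2)&0x1 = 0x1
kind:2 @ bit 0 → (0x63817bce>>0)&0x3 = 0x2

12153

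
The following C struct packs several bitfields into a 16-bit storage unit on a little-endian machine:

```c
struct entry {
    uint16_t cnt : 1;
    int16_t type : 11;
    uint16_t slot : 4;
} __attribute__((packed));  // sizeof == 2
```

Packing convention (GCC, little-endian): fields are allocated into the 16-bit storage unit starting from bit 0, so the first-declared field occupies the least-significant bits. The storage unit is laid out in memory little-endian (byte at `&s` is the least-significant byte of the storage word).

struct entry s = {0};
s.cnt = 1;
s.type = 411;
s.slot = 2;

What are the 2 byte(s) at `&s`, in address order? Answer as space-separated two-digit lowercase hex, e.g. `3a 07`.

cnt (1b) val=1 bits=0x1 at bit 0: 0x0001
type (11b) val=411 bits=0x19b at bit 1: 0x0337
slot (4b) val=2 bits=0x2 at bit 12: 0x2337
word = 0x2337 → little-endian bytes:
  [0]=0x37  [1]=0x23

37 23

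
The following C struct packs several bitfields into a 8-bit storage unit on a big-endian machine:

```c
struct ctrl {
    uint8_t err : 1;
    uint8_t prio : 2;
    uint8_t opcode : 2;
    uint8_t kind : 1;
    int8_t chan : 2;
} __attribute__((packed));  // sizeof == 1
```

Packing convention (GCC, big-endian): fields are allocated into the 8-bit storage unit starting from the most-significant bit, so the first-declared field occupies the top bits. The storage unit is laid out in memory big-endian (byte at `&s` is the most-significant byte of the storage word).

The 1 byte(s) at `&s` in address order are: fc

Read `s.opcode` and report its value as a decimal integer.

3

[0]=0xfc (big-endian) → word 0xfc
err:1 @ bit 7 → (0xfc>>7)&0x1 = 0x1
prio:2 @ bit 5 → (0xfc>>5)&0x3 = 0x3
opcode:2 @ bit 3 → (0xfc>>3)&0x3 = 0x3  ←
kind:1 @ bit 2 → (0xfc>>2)&0x1 = 0x1
chan:2 @ bit 0 → (0xfc>>0)&0x3 = 0x0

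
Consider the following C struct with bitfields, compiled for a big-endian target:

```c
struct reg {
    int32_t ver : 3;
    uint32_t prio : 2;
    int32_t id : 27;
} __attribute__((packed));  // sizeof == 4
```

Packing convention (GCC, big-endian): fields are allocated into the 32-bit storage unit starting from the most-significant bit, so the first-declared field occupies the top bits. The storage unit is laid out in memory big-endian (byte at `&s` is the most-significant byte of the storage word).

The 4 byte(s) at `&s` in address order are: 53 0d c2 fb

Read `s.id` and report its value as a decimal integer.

[0]=0x53 [1]=0x0d [2]=0xc2 [3]=0xfb (big-endian) → word 0x530dc2fb
ver:3 @ bit 29 → (0x530dc2fb>>29)&0x7 = 0x2
prio:2 @ bit 27 → (0x530dc2fb>>27)&0x3 = 0x2
id:27 @ bit 0 → (0x530dc2fb>>0)&0x7ffffff = 0x30dc2fb  ←
id signed 27b, MSB=0: value = 51233531

51233531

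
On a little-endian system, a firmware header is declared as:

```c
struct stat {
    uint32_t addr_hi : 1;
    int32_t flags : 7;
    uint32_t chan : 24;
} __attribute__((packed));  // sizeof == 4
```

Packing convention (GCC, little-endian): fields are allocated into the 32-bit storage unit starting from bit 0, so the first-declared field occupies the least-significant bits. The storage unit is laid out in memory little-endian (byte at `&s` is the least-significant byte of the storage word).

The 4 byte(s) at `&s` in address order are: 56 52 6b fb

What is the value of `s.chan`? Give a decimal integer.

16477010

[0]=0x56 [1]=0x52 [2]=0x6b [3]=0xfb (little-endian) → word 0xfb6b5256
addr_hi [0+:1] = (word>>0) & 0x1 = 0
flags [1+:7] = (word>>1) & 0x7f = 43
chan [8+:24] = (word>>8) & 0xffffff = 16477010  ←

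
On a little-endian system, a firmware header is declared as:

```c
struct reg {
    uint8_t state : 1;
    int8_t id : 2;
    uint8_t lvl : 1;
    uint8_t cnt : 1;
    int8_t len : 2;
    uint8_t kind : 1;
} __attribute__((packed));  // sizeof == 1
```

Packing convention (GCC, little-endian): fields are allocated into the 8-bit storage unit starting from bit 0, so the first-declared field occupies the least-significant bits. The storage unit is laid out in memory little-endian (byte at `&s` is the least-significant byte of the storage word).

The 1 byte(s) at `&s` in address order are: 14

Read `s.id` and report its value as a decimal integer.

[0]=0x14 (little-endian) → word 0x14
state [0+:1] = (word>>0) & 0x1 = 0
id [1+:2] = (word>>1) & 0x3 = 2  ←
lvl [3+:1] = (word>>3) & 0x1 = 0
cnt [4+:1] = (word>>4) & 0x1 = 1
len [5+:2] = (word>>5) & 0x3 = 0
kind [7+:1] = (word>>7) & 0x1 = 0
id signed 2b, MSB=1: 2 - 4 = -2

-2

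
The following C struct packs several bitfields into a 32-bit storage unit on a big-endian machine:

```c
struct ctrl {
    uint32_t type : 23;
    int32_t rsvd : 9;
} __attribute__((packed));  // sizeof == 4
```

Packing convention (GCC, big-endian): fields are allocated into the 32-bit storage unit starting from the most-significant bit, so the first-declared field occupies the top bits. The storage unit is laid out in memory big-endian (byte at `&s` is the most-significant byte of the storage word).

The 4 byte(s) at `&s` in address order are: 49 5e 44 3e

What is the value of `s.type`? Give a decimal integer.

[0]=0x49 [1]=0x5e [2]=0x44 [3]=0x3e (big-endian) → word 0x495e443e
type:23 @ bit 9 → (0x495e443e>>9)&0x7fffff = 0x24af22  ←
rsvd:9 @ bit 0 → (0x495e443e>>0)&0x1ff = 0x3e

2404130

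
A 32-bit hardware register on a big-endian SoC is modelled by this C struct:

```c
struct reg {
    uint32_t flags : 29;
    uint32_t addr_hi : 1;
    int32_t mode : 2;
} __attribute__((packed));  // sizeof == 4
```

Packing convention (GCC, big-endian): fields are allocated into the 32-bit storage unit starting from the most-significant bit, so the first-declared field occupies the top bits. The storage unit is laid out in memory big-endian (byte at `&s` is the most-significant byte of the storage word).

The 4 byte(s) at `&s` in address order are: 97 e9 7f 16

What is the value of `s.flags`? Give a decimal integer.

318582754

[0]=0x97 [1]=0xe9 [2]=0x7f [3]=0x16 (big-endian) → word 0x97e97f16
flags [3+:29] = (word>>3) & 0x1fffffff = 318582754  ←
addr_hi [2+:1] = (word>>2) & 0x1 = 1
mode [0+:2] = (word>>0) & 0x3 = 2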